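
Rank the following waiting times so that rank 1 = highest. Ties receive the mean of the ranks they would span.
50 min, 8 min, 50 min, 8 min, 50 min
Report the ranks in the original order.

Sorted (descending): 50, 50, 50, 8, 8
The 3 values of 50 occupy positions 1–3 → average rank 2.
The 2 values of 8 occupy positions 4–5 → average rank (4+5)/2 = 4.5.

2, 4.5, 2, 4.5, 2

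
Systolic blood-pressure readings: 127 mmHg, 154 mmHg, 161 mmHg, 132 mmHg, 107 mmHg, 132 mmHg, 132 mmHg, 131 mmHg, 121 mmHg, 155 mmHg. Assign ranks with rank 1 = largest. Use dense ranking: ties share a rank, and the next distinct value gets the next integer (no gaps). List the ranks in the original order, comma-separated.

Sorted (descending): 161, 155, 154, 132, 132, 132, 131, 127, 121, 107
The 3 values of 132 share dense rank 4.
Remaining distinct values take the next consecutive integers.

6, 3, 1, 4, 8, 4, 4, 5, 7, 2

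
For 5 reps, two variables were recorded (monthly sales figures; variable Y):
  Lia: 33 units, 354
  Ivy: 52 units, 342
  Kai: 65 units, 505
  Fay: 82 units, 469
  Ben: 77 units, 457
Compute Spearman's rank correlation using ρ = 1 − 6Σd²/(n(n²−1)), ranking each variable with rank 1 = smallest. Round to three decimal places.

0.600

Ranks of variable 1: 1, 2, 3, 5, 4
Ranks of variable 2: 2, 1, 5, 4, 3
d = r₁ − r₂: -1, 1, -2, 1, 1
d²: 1, 1, 4, 1, 1; Σd² = 8
ρ = 1 − 6·8/(5·24) = 1 − 48/120 = 0.600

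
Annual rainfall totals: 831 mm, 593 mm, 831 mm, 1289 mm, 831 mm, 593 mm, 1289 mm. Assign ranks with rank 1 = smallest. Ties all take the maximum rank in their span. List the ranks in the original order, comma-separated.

Sorted (ascending): 593, 593, 831, 831, 831, 1289, 1289
The 2 values of 593 occupy positions 1–2 → each gets rank 2.
The 3 values of 831 occupy positions 3–5 → each gets rank 5.
The 2 values of 1289 occupy positions 6–7 → each gets rank 7.

5, 2, 5, 7, 5, 2, 7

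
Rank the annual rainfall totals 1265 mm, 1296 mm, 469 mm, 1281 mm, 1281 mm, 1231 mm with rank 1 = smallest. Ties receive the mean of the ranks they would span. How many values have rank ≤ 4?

3

Sorted (ascending): 469, 1231, 1265, 1281, 1281, 1296
The 2 values of 1281 occupy positions 4–5 → average rank (4+5)/2 = 4.5.
Ranks ≤ 4: {1, 2, 3} → 3 values.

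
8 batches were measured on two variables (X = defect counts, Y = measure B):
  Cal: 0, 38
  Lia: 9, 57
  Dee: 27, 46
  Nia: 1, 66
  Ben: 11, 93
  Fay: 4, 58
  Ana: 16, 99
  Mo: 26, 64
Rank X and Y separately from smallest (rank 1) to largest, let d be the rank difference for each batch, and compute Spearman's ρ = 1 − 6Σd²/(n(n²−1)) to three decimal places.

Ranks of variable 1: 1, 4, 8, 2, 5, 3, 6, 7
Ranks of variable 2: 1, 3, 2, 6, 7, 4, 8, 5
d = r₁ − r₂: 0, 1, 6, -4, -2, -1, -2, 2
d²: 0, 1, 36, 16, 4, 1, 4, 4; Σd² = 66
ρ = 1 − 6·66/(8·63) = 1 − 396/504 = 0.214

0.214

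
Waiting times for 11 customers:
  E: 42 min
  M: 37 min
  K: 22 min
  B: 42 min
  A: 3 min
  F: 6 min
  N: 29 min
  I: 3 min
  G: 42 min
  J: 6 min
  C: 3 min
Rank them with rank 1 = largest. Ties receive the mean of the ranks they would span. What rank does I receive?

Sorted (descending): 42, 42, 42, 37, 29, 22, 6, 6, 3, 3, 3
The 3 values of 42 occupy positions 1–3 → average rank 2.
The 2 values of 6 occupy positions 7–8 → average rank (7+8)/2 = 7.5.
The 3 values of 3 occupy positions 9–11 → average rank 10.
I has value 3 min → rank 10.

10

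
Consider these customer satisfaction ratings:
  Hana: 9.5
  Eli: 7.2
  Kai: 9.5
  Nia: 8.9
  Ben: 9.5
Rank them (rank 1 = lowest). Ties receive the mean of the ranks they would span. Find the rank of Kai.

Sorted (ascending): 7.2, 8.9, 9.5, 9.5, 9.5
The 3 values of 9.5 occupy positions 3–5 → average rank 4.
Kai has value 9.5 → rank 4.

4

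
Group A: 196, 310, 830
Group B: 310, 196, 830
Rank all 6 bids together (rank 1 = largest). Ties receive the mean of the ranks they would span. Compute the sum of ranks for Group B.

Sorted (descending): 830, 830, 310, 310, 196, 196
The 2 values of 830 occupy positions 1–2 → average rank (1+2)/2 = 1.5.
The 2 values of 310 occupy positions 3–4 → average rank (3+4)/2 = 3.5.
The 2 values of 196 occupy positions 5–6 → average rank (5+6)/2 = 5.5.
Group B values → pooled ranks: 310→3.5, 196→5.5, 830→1.5
Rank sum = 3.5 + 5.5 + 1.5 = 10.5

10.5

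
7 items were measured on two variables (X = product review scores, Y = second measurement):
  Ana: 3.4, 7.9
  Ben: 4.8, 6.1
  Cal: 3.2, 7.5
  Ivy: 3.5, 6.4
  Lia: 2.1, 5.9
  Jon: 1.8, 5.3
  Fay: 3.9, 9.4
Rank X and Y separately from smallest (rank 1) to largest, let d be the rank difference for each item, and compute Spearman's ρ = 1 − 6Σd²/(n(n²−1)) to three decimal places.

Ranks of variable 1: 4, 7, 3, 5, 2, 1, 6
Ranks of variable 2: 6, 3, 5, 4, 2, 1, 7
d = r₁ − r₂: -2, 4, -2, 1, 0, 0, -1
d²: 4, 16, 4, 1, 0, 0, 1; Σd² = 26
ρ = 1 − 6·26/(7·48) = 1 − 156/336 = 0.536

0.536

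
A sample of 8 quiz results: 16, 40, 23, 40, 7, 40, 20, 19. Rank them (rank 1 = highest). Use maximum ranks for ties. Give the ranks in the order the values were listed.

7, 3, 4, 3, 8, 3, 5, 6

Sorted (descending): 40, 40, 40, 23, 20, 19, 16, 7
The 3 values of 40 occupy positions 1–3 → each gets rank 3.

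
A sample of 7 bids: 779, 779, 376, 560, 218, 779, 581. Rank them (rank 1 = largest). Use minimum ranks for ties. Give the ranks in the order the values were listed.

1, 1, 6, 5, 7, 1, 4

Sorted (descending): 779, 779, 779, 581, 560, 376, 218
The 3 values of 779 occupy positions 1–3 → each gets rank 1.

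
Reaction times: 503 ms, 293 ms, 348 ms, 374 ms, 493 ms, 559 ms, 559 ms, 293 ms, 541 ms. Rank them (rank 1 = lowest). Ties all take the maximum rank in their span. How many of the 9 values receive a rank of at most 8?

Sorted (ascending): 293, 293, 348, 374, 493, 503, 541, 559, 559
The 2 values of 293 occupy positions 1–2 → each gets rank 2.
The 2 values of 559 occupy positions 8–9 → each gets rank 9.
Ranks ≤ 8: {2, 2, 3, 4, 5, 6, 7} → 7 values.

7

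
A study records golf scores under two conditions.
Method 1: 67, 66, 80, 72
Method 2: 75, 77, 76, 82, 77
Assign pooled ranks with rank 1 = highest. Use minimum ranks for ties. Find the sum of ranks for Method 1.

Sorted (descending): 82, 80, 77, 77, 76, 75, 72, 67, 66
The 2 values of 77 occupy positions 3–4 → each gets rank 3.
Method 1 values → pooled ranks: 67→8, 66→9, 80→2, 72→7
Rank sum = 8 + 9 + 2 + 7 = 26

26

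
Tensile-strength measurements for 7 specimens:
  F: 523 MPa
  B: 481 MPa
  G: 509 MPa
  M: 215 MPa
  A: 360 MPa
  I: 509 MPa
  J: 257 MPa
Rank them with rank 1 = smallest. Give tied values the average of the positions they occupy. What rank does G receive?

5.5

Sorted (ascending): 215, 257, 360, 481, 509, 509, 523
The 2 values of 509 occupy positions 5–6 → average rank (5+6)/2 = 5.5.
G has value 509 MPa → rank 5.5.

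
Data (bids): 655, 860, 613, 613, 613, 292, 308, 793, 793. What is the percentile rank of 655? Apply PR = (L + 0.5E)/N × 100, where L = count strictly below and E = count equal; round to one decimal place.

N = 9.
Strictly below 655: 5. Equal to 655: 1.
PR = (5 + 0.5·1)/9 × 100 = 61.1

61.1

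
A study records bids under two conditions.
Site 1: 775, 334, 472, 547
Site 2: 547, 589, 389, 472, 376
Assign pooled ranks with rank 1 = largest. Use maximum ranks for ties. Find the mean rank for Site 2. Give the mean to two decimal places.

5.40

Sorted (descending): 775, 589, 547, 547, 472, 472, 389, 376, 334
The 2 values of 547 occupy positions 3–4 → each gets rank 4.
The 2 values of 472 occupy positions 5–6 → each gets rank 6.
Site 2 values → pooled ranks: 547→4, 589→2, 389→7, 472→6, 376→8
Mean rank = (4 + 2 + 7 + 6 + 8) / 5 = 5.40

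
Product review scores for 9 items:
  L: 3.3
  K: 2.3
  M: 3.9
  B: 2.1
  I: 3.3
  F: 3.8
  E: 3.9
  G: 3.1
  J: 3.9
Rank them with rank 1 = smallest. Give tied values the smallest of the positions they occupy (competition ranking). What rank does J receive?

7

Sorted (ascending): 2.1, 2.3, 3.1, 3.3, 3.3, 3.8, 3.9, 3.9, 3.9
The 2 values of 3.3 occupy positions 4–5 → each gets rank 4.
The 3 values of 3.9 occupy positions 7–9 → each gets rank 7.
J has value 3.9 → rank 7.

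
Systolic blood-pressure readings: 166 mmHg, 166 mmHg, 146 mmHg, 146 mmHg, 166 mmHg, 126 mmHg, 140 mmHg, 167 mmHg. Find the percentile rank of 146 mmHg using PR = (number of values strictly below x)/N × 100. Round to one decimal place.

25.0

N = 8.
Strictly below 146: 2. Equal to 146: 2.
PR = 2/8 × 100 = 25.0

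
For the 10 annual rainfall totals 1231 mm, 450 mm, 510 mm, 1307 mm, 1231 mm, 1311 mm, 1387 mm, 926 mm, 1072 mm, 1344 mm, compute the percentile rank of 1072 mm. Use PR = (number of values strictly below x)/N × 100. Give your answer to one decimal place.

30.0

N = 10.
Strictly below 1072: 3. Equal to 1072: 1.
PR = 3/10 × 100 = 30.0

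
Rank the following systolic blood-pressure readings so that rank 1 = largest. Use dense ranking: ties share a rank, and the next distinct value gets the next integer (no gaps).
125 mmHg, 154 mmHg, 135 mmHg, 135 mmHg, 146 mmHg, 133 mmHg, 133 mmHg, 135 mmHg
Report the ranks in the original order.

Sorted (descending): 154, 146, 135, 135, 135, 133, 133, 125
The 3 values of 135 share dense rank 3.
The 2 values of 133 share dense rank 4.
Remaining distinct values take the next consecutive integers.

5, 1, 3, 3, 2, 4, 4, 3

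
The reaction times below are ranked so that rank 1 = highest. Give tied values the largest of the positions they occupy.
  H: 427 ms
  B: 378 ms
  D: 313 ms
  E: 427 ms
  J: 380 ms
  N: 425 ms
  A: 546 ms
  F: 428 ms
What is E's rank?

4

Sorted (descending): 546, 428, 427, 427, 425, 380, 378, 313
The 2 values of 427 occupy positions 3–4 → each gets rank 4.
E has value 427 ms → rank 4.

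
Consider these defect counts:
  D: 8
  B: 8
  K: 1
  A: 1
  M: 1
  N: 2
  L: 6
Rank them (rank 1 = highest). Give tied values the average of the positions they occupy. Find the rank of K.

Sorted (descending): 8, 8, 6, 2, 1, 1, 1
The 2 values of 8 occupy positions 1–2 → average rank (1+2)/2 = 1.5.
The 3 values of 1 occupy positions 5–7 → average rank 6.
K has value 1 → rank 6.

6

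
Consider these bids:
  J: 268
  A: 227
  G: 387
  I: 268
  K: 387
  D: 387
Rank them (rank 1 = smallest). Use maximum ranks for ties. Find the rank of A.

Sorted (ascending): 227, 268, 268, 387, 387, 387
The 2 values of 268 occupy positions 2–3 → each gets rank 3.
The 3 values of 387 occupy positions 4–6 → each gets rank 6.
A has value 227 → rank 1.

1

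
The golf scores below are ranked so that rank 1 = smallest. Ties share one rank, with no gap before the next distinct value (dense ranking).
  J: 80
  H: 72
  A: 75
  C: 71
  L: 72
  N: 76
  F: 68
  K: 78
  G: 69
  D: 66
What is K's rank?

Sorted (ascending): 66, 68, 69, 71, 72, 72, 75, 76, 78, 80
The 2 values of 72 share dense rank 5.
Remaining distinct values take the next consecutive integers.
K has value 78 → rank 8.

8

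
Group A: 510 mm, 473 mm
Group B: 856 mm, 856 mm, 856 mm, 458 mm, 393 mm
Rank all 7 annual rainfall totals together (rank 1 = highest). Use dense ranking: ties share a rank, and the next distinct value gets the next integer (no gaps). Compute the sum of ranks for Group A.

Sorted (descending): 856, 856, 856, 510, 473, 458, 393
The 3 values of 856 share dense rank 1.
Remaining distinct values take the next consecutive integers.
Group A values → pooled ranks: 510→2, 473→3
Rank sum = 2 + 3 = 5

5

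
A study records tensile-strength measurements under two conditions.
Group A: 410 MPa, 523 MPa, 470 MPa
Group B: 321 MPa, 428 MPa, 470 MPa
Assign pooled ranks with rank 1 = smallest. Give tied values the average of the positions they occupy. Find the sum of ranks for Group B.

Sorted (ascending): 321, 410, 428, 470, 470, 523
The 2 values of 470 occupy positions 4–5 → average rank (4+5)/2 = 4.5.
Group B values → pooled ranks: 321→1, 428→3, 470→4.5
Rank sum = 1 + 3 + 4.5 = 8.5

8.5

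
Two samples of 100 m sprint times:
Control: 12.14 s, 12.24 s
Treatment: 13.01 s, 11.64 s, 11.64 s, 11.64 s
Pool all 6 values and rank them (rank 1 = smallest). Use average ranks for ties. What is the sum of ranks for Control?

9

Sorted (ascending): 11.64, 11.64, 11.64, 12.14, 12.24, 13.01
The 3 values of 11.64 occupy positions 1–3 → average rank 2.
Control values → pooled ranks: 12.14→4, 12.24→5
Rank sum = 4 + 5 = 9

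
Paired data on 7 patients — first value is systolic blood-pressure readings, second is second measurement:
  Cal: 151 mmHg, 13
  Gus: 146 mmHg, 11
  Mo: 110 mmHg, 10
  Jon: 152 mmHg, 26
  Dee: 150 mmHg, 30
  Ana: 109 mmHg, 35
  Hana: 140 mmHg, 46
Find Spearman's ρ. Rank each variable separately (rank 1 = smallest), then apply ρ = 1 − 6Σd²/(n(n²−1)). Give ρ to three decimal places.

Ranks of variable 1: 6, 4, 2, 7, 5, 1, 3
Ranks of variable 2: 3, 2, 1, 4, 5, 6, 7
d = r₁ − r₂: 3, 2, 1, 3, 0, -5, -4
d²: 9, 4, 1, 9, 0, 25, 16; Σd² = 64
ρ = 1 − 6·64/(7·48) = 1 − 384/336 = -0.143

-0.143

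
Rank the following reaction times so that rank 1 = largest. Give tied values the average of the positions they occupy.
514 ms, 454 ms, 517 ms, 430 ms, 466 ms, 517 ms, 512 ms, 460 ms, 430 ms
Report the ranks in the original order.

Sorted (descending): 517, 517, 514, 512, 466, 460, 454, 430, 430
The 2 values of 517 occupy positions 1–2 → average rank (1+2)/2 = 1.5.
The 2 values of 430 occupy positions 8–9 → average rank (8+9)/2 = 8.5.

3, 7, 1.5, 8.5, 5, 1.5, 4, 6, 8.5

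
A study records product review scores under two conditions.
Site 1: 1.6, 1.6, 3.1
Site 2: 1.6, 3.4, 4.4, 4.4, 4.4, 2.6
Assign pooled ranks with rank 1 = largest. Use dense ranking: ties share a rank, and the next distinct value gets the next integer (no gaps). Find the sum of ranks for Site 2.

14

Sorted (descending): 4.4, 4.4, 4.4, 3.4, 3.1, 2.6, 1.6, 1.6, 1.6
The 3 values of 4.4 share dense rank 1.
The 3 values of 1.6 share dense rank 5.
Remaining distinct values take the next consecutive integers.
Site 2 values → pooled ranks: 1.6→5, 3.4→2, 4.4→1, 4.4→1, 4.4→1, 2.6→4
Rank sum = 5 + 2 + 1 + 1 + 1 + 4 = 14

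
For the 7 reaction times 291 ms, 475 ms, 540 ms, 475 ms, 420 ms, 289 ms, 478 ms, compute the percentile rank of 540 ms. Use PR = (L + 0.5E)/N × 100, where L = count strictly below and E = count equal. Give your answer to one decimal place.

92.9

N = 7.
Strictly below 540: 6. Equal to 540: 1.
PR = (6 + 0.5·1)/7 × 100 = 92.9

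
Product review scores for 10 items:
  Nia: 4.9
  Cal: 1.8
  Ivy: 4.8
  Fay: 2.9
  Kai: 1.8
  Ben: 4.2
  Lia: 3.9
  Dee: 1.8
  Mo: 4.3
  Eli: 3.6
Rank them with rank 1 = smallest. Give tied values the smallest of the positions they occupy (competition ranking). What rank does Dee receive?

1

Sorted (ascending): 1.8, 1.8, 1.8, 2.9, 3.6, 3.9, 4.2, 4.3, 4.8, 4.9
The 3 values of 1.8 occupy positions 1–3 → each gets rank 1.
Dee has value 1.8 → rank 1.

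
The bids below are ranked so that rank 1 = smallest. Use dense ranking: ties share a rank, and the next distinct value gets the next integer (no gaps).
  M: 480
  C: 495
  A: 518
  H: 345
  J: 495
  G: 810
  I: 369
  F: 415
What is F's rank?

Sorted (ascending): 345, 369, 415, 480, 495, 495, 518, 810
The 2 values of 495 share dense rank 5.
Remaining distinct values take the next consecutive integers.
F has value 415 → rank 3.

3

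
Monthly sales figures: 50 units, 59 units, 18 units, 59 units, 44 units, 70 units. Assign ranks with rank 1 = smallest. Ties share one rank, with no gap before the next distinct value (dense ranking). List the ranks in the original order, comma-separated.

3, 4, 1, 4, 2, 5

Sorted (ascending): 18, 44, 50, 59, 59, 70
The 2 values of 59 share dense rank 4.
Remaining distinct values take the next consecutive integers.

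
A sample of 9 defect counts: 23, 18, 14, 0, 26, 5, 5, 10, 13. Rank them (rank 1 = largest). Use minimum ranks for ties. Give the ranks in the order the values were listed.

2, 3, 4, 9, 1, 7, 7, 6, 5

Sorted (descending): 26, 23, 18, 14, 13, 10, 5, 5, 0
The 2 values of 5 occupy positions 7–8 → each gets rank 7.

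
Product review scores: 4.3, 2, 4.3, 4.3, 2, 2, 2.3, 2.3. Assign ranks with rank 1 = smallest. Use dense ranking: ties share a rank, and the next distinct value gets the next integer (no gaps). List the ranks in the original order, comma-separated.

3, 1, 3, 3, 1, 1, 2, 2

Sorted (ascending): 2, 2, 2, 2.3, 2.3, 4.3, 4.3, 4.3
The 3 values of 2 share dense rank 1.
The 2 values of 2.3 share dense rank 2.
The 3 values of 4.3 share dense rank 3.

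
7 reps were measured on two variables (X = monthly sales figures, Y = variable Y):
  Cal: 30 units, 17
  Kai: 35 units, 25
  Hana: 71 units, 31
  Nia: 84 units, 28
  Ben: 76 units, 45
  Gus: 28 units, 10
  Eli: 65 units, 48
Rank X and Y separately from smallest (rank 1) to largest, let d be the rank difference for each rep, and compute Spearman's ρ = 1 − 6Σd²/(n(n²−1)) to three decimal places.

0.679

Ranks of variable 1: 2, 3, 5, 7, 6, 1, 4
Ranks of variable 2: 2, 3, 5, 4, 6, 1, 7
d = r₁ − r₂: 0, 0, 0, 3, 0, 0, -3
d²: 0, 0, 0, 9, 0, 0, 9; Σd² = 18
ρ = 1 − 6·18/(7·48) = 1 − 108/336 = 0.679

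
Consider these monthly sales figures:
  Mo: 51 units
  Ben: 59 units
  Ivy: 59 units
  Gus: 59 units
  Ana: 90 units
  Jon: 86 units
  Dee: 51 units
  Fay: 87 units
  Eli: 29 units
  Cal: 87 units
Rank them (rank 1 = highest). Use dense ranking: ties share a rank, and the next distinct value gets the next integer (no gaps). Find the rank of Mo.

Sorted (descending): 90, 87, 87, 86, 59, 59, 59, 51, 51, 29
The 2 values of 87 share dense rank 2.
The 3 values of 59 share dense rank 4.
The 2 values of 51 share dense rank 5.
Remaining distinct values take the next consecutive integers.
Mo has value 51 units → rank 5.

5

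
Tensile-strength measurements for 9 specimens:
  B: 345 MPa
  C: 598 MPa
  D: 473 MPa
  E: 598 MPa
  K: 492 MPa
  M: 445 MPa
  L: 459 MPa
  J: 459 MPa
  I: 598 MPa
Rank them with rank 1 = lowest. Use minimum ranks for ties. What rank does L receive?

3

Sorted (ascending): 345, 445, 459, 459, 473, 492, 598, 598, 598
The 2 values of 459 occupy positions 3–4 → each gets rank 3.
The 3 values of 598 occupy positions 7–9 → each gets rank 7.
L has value 459 MPa → rank 3.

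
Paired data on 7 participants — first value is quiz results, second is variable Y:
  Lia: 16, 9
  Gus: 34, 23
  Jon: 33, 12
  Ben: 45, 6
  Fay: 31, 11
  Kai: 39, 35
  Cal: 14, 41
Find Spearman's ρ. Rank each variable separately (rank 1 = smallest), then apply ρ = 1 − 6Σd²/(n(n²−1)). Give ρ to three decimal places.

-0.286

Ranks of variable 1: 2, 5, 4, 7, 3, 6, 1
Ranks of variable 2: 2, 5, 4, 1, 3, 6, 7
d = r₁ − r₂: 0, 0, 0, 6, 0, 0, -6
d²: 0, 0, 0, 36, 0, 0, 36; Σd² = 72
ρ = 1 − 6·72/(7·48) = 1 − 432/336 = -0.286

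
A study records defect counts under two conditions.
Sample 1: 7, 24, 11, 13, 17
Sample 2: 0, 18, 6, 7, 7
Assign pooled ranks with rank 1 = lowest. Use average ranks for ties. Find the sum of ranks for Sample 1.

35

Sorted (ascending): 0, 6, 7, 7, 7, 11, 13, 17, 18, 24
The 3 values of 7 occupy positions 3–5 → average rank 4.
Sample 1 values → pooled ranks: 7→4, 24→10, 11→6, 13→7, 17→8
Rank sum = 4 + 10 + 6 + 7 + 8 = 35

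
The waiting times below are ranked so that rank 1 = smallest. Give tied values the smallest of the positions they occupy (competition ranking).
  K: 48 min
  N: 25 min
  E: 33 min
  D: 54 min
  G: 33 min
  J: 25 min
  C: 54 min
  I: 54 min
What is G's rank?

3

Sorted (ascending): 25, 25, 33, 33, 48, 54, 54, 54
The 2 values of 25 occupy positions 1–2 → each gets rank 1.
The 2 values of 33 occupy positions 3–4 → each gets rank 3.
The 3 values of 54 occupy positions 6–8 → each gets rank 6.
G has value 33 min → rank 3.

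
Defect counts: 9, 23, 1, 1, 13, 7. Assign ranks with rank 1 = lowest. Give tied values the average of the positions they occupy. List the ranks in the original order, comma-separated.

Sorted (ascending): 1, 1, 7, 9, 13, 23
The 2 values of 1 occupy positions 1–2 → average rank (1+2)/2 = 1.5.

4, 6, 1.5, 1.5, 5, 3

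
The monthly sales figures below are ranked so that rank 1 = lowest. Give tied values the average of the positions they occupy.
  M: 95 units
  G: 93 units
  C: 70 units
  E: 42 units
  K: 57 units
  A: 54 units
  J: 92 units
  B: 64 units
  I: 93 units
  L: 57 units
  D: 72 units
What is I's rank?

Sorted (ascending): 42, 54, 57, 57, 64, 70, 72, 92, 93, 93, 95
The 2 values of 57 occupy positions 3–4 → average rank (3+4)/2 = 3.5.
The 2 values of 93 occupy positions 9–10 → average rank (9+10)/2 = 9.5.
I has value 93 units → rank 9.5.

9.5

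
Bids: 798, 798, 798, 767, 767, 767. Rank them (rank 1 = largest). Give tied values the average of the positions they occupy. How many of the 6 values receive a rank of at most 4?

Sorted (descending): 798, 798, 798, 767, 767, 767
The 3 values of 798 occupy positions 1–3 → average rank 2.
The 3 values of 767 occupy positions 4–6 → average rank 5.
Ranks ≤ 4: {2, 2, 2} → 3 values.

3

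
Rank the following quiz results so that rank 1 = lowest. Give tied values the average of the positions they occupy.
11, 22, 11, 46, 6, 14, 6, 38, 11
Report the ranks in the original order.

Sorted (ascending): 6, 6, 11, 11, 11, 14, 22, 38, 46
The 2 values of 6 occupy positions 1–2 → average rank (1+2)/2 = 1.5.
The 3 values of 11 occupy positions 3–5 → average rank 4.

4, 7, 4, 9, 1.5, 6, 1.5, 8, 4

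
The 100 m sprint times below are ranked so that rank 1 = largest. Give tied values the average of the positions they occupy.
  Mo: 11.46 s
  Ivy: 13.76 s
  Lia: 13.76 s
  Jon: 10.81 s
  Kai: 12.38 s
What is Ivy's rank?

1.5

Sorted (descending): 13.76, 13.76, 12.38, 11.46, 10.81
The 2 values of 13.76 occupy positions 1–2 → average rank (1+2)/2 = 1.5.
Ivy has value 13.76 s → rank 1.5.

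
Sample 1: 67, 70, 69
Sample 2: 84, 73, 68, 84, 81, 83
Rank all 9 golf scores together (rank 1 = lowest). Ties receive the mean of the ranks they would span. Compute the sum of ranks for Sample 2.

37

Sorted (ascending): 67, 68, 69, 70, 73, 81, 83, 84, 84
The 2 values of 84 occupy positions 8–9 → average rank (8+9)/2 = 8.5.
Sample 2 values → pooled ranks: 84→8.5, 73→5, 68→2, 84→8.5, 81→6, 83→7
Rank sum = 8.5 + 5 + 2 + 8.5 + 6 + 7 = 37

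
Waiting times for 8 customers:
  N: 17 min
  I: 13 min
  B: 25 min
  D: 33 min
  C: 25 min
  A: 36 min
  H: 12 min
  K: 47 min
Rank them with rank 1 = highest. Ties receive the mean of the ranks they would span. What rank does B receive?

Sorted (descending): 47, 36, 33, 25, 25, 17, 13, 12
The 2 values of 25 occupy positions 4–5 → average rank (4+5)/2 = 4.5.
B has value 25 min → rank 4.5.

4.5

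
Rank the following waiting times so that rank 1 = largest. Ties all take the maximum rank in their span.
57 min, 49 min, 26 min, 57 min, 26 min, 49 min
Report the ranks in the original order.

2, 4, 6, 2, 6, 4

Sorted (descending): 57, 57, 49, 49, 26, 26
The 2 values of 57 occupy positions 1–2 → each gets rank 2.
The 2 values of 49 occupy positions 3–4 → each gets rank 4.
The 2 values of 26 occupy positions 5–6 → each gets rank 6.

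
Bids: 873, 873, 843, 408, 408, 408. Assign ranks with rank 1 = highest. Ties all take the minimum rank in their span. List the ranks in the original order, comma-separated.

1, 1, 3, 4, 4, 4

Sorted (descending): 873, 873, 843, 408, 408, 408
The 2 values of 873 occupy positions 1–2 → each gets rank 1.
The 3 values of 408 occupy positions 4–6 → each gets rank 4.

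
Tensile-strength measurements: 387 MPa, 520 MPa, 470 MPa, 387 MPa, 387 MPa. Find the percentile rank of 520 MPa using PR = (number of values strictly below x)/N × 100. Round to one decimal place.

80.0

N = 5.
Strictly below 520: 4. Equal to 520: 1.
PR = 4/5 × 100 = 80.0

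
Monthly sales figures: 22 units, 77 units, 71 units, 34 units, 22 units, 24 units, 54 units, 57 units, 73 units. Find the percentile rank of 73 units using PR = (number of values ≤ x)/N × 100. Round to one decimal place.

88.9

N = 9.
Strictly below 73: 7. Equal to 73: 1.
PR = 8/9 × 100 = 88.9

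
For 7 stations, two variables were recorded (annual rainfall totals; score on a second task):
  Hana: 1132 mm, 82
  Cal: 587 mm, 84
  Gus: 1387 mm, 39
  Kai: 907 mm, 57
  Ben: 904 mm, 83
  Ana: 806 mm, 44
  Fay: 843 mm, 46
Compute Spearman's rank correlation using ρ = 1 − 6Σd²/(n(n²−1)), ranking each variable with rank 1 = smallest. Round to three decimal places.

-0.393

Ranks of variable 1: 6, 1, 7, 5, 4, 2, 3
Ranks of variable 2: 5, 7, 1, 4, 6, 2, 3
d = r₁ − r₂: 1, -6, 6, 1, -2, 0, 0
d²: 1, 36, 36, 1, 4, 0, 0; Σd² = 78
ρ = 1 − 6·78/(7·48) = 1 − 468/336 = -0.393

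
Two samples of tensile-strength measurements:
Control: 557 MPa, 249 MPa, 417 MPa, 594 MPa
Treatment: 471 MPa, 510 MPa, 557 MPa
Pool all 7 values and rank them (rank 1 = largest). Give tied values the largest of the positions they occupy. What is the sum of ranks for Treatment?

Sorted (descending): 594, 557, 557, 510, 471, 417, 249
The 2 values of 557 occupy positions 2–3 → each gets rank 3.
Treatment values → pooled ranks: 471→5, 510→4, 557→3
Rank sum = 5 + 4 + 3 = 12

12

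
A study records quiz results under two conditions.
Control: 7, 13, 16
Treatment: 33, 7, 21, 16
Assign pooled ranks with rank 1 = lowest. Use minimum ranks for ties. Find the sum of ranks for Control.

8

Sorted (ascending): 7, 7, 13, 16, 16, 21, 33
The 2 values of 7 occupy positions 1–2 → each gets rank 1.
The 2 values of 16 occupy positions 4–5 → each gets rank 4.
Control values → pooled ranks: 7→1, 13→3, 16→4
Rank sum = 1 + 3 + 4 = 8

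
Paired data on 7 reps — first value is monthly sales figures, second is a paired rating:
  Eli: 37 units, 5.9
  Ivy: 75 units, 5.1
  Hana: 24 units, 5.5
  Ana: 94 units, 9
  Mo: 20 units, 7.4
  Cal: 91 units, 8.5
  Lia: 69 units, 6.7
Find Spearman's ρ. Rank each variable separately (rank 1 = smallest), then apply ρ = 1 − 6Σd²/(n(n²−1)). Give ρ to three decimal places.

0.429

Ranks of variable 1: 3, 5, 2, 7, 1, 6, 4
Ranks of variable 2: 3, 1, 2, 7, 5, 6, 4
d = r₁ − r₂: 0, 4, 0, 0, -4, 0, 0
d²: 0, 16, 0, 0, 16, 0, 0; Σd² = 32
ρ = 1 − 6·32/(7·48) = 1 − 192/336 = 0.429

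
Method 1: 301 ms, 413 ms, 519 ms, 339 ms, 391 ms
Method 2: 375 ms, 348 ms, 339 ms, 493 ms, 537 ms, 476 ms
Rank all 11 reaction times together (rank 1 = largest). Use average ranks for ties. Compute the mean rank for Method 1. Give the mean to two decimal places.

Sorted (descending): 537, 519, 493, 476, 413, 391, 375, 348, 339, 339, 301
The 2 values of 339 occupy positions 9–10 → average rank (9+10)/2 = 9.5.
Method 1 values → pooled ranks: 301→11, 413→5, 519→2, 339→9.5, 391→6
Mean rank = (11 + 5 + 2 + 9.5 + 6) / 5 = 6.70

6.70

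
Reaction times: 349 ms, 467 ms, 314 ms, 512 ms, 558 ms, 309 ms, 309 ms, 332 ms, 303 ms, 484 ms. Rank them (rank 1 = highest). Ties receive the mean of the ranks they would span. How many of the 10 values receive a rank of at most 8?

7

Sorted (descending): 558, 512, 484, 467, 349, 332, 314, 309, 309, 303
The 2 values of 309 occupy positions 8–9 → average rank (8+9)/2 = 8.5.
Ranks ≤ 8: {1, 2, 3, 4, 5, 6, 7} → 7 values.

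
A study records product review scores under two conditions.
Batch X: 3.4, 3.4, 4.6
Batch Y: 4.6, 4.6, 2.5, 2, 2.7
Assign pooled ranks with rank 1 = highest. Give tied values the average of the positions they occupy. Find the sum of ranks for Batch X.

11

Sorted (descending): 4.6, 4.6, 4.6, 3.4, 3.4, 2.7, 2.5, 2
The 3 values of 4.6 occupy positions 1–3 → average rank 2.
The 2 values of 3.4 occupy positions 4–5 → average rank (4+5)/2 = 4.5.
Batch X values → pooled ranks: 3.4→4.5, 3.4→4.5, 4.6→2
Rank sum = 4.5 + 4.5 + 2 = 11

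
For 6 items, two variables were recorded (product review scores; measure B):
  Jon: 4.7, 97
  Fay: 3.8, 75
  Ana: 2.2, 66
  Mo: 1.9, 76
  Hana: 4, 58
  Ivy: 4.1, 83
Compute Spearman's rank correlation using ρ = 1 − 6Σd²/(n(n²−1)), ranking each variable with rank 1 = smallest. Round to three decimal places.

0.486

Ranks of variable 1: 6, 3, 2, 1, 4, 5
Ranks of variable 2: 6, 3, 2, 4, 1, 5
d = r₁ − r₂: 0, 0, 0, -3, 3, 0
d²: 0, 0, 0, 9, 9, 0; Σd² = 18
ρ = 1 − 6·18/(6·35) = 1 − 108/210 = 0.486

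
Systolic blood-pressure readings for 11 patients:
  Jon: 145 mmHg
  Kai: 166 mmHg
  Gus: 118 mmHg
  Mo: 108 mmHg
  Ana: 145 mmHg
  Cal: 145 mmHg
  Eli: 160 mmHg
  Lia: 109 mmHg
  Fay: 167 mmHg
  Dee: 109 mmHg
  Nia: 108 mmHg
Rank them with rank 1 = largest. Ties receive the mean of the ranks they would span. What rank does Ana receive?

Sorted (descending): 167, 166, 160, 145, 145, 145, 118, 109, 109, 108, 108
The 3 values of 145 occupy positions 4–6 → average rank 5.
The 2 values of 109 occupy positions 8–9 → average rank (8+9)/2 = 8.5.
The 2 values of 108 occupy positions 10–11 → average rank (10+11)/2 = 10.5.
Ana has value 145 mmHg → rank 5.

5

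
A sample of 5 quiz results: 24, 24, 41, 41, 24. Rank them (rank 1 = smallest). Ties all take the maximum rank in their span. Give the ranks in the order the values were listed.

3, 3, 5, 5, 3

Sorted (ascending): 24, 24, 24, 41, 41
The 3 values of 24 occupy positions 1–3 → each gets rank 3.
The 2 values of 41 occupy positions 4–5 → each gets rank 5.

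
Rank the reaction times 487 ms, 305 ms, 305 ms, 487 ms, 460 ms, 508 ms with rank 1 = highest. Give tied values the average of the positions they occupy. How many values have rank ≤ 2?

1

Sorted (descending): 508, 487, 487, 460, 305, 305
The 2 values of 487 occupy positions 2–3 → average rank (2+3)/2 = 2.5.
The 2 values of 305 occupy positions 5–6 → average rank (5+6)/2 = 5.5.
Ranks ≤ 2: {1} → 1 value.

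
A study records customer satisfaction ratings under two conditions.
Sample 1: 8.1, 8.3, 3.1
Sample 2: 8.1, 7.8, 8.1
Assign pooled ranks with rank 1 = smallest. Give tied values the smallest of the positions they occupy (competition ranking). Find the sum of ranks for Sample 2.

8

Sorted (ascending): 3.1, 7.8, 8.1, 8.1, 8.1, 8.3
The 3 values of 8.1 occupy positions 3–5 → each gets rank 3.
Sample 2 values → pooled ranks: 8.1→3, 7.8→2, 8.1→3
Rank sum = 3 + 2 + 3 = 8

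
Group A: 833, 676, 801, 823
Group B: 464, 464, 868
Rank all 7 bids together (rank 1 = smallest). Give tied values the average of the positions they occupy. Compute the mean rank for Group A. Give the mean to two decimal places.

Sorted (ascending): 464, 464, 676, 801, 823, 833, 868
The 2 values of 464 occupy positions 1–2 → average rank (1+2)/2 = 1.5.
Group A values → pooled ranks: 833→6, 676→3, 801→4, 823→5
Mean rank = (6 + 3 + 4 + 5) / 4 = 4.50

4.50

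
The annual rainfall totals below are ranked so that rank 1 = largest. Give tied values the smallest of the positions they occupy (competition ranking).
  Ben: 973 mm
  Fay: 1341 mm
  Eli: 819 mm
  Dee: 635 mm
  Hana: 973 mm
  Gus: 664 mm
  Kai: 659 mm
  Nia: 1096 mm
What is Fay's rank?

1

Sorted (descending): 1341, 1096, 973, 973, 819, 664, 659, 635
The 2 values of 973 occupy positions 3–4 → each gets rank 3.
Fay has value 1341 mm → rank 1.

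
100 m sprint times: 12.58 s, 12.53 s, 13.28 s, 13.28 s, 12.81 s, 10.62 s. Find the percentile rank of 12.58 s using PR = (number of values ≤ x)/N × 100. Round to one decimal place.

N = 6.
Strictly below 12.58: 2. Equal to 12.58: 1.
PR = 3/6 × 100 = 50.0

50.0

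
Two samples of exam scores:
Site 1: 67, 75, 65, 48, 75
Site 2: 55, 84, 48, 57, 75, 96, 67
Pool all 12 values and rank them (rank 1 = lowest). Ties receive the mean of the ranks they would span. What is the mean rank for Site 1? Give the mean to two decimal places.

Sorted (ascending): 48, 48, 55, 57, 65, 67, 67, 75, 75, 75, 84, 96
The 2 values of 48 occupy positions 1–2 → average rank (1+2)/2 = 1.5.
The 2 values of 67 occupy positions 6–7 → average rank (6+7)/2 = 6.5.
The 3 values of 75 occupy positions 8–10 → average rank 9.
Site 1 values → pooled ranks: 67→6.5, 75→9, 65→5, 48→1.5, 75→9
Mean rank = (6.5 + 9 + 5 + 1.5 + 9) / 5 = 6.20

6.20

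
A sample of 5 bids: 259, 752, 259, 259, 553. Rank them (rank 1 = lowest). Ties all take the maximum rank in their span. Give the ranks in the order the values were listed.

3, 5, 3, 3, 4

Sorted (ascending): 259, 259, 259, 553, 752
The 3 values of 259 occupy positions 1–3 → each gets rank 3.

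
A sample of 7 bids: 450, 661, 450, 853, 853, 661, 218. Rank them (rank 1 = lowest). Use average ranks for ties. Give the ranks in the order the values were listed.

Sorted (ascending): 218, 450, 450, 661, 661, 853, 853
The 2 values of 450 occupy positions 2–3 → average rank (2+3)/2 = 2.5.
The 2 values of 661 occupy positions 4–5 → average rank (4+5)/2 = 4.5.
The 2 values of 853 occupy positions 6–7 → average rank (6+7)/2 = 6.5.

2.5, 4.5, 2.5, 6.5, 6.5, 4.5, 1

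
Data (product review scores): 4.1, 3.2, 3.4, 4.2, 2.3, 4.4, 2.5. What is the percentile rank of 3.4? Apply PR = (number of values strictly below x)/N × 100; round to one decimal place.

N = 7.
Strictly below 3.4: 3. Equal to 3.4: 1.
PR = 3/7 × 100 = 42.9

42.9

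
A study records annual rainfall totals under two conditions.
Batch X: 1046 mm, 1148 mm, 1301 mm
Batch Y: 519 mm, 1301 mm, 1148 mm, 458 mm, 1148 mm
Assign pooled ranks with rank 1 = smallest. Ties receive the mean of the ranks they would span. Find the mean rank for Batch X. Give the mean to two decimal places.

Sorted (ascending): 458, 519, 1046, 1148, 1148, 1148, 1301, 1301
The 3 values of 1148 occupy positions 4–6 → average rank 5.
The 2 values of 1301 occupy positions 7–8 → average rank (7+8)/2 = 7.5.
Batch X values → pooled ranks: 1046→3, 1148→5, 1301→7.5
Mean rank = (3 + 5 + 7.5) / 3 = 5.17

5.17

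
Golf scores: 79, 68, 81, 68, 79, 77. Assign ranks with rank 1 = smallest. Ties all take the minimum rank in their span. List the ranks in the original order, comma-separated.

4, 1, 6, 1, 4, 3

Sorted (ascending): 68, 68, 77, 79, 79, 81
The 2 values of 68 occupy positions 1–2 → each gets rank 1.
The 2 values of 79 occupy positions 4–5 → each gets rank 4.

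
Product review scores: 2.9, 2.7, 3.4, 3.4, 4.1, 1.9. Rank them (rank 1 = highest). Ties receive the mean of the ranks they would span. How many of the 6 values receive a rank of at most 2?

1

Sorted (descending): 4.1, 3.4, 3.4, 2.9, 2.7, 1.9
The 2 values of 3.4 occupy positions 2–3 → average rank (2+3)/2 = 2.5.
Ranks ≤ 2: {1} → 1 value.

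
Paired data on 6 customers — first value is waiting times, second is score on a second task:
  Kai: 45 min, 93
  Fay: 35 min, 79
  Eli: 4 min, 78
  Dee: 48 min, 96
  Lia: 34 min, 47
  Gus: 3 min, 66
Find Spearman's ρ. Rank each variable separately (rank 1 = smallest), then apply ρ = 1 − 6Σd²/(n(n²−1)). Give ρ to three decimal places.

0.829

Ranks of variable 1: 5, 4, 2, 6, 3, 1
Ranks of variable 2: 5, 4, 3, 6, 1, 2
d = r₁ − r₂: 0, 0, -1, 0, 2, -1
d²: 0, 0, 1, 0, 4, 1; Σd² = 6
ρ = 1 − 6·6/(6·35) = 1 − 36/210 = 0.829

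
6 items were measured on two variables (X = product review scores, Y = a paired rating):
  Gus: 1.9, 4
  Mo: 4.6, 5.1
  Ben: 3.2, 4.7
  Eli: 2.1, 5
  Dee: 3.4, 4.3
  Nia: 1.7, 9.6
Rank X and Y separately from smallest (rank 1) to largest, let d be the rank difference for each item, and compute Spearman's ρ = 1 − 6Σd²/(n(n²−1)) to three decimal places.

-0.086

Ranks of variable 1: 2, 6, 4, 3, 5, 1
Ranks of variable 2: 1, 5, 3, 4, 2, 6
d = r₁ − r₂: 1, 1, 1, -1, 3, -5
d²: 1, 1, 1, 1, 9, 25; Σd² = 38
ρ = 1 − 6·38/(6·35) = 1 − 228/210 = -0.086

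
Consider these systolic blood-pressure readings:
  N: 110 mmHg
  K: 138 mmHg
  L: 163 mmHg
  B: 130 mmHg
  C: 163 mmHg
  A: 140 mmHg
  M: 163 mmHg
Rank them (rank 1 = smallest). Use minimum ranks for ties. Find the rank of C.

Sorted (ascending): 110, 130, 138, 140, 163, 163, 163
The 3 values of 163 occupy positions 5–7 → each gets rank 5.
C has value 163 mmHg → rank 5.

5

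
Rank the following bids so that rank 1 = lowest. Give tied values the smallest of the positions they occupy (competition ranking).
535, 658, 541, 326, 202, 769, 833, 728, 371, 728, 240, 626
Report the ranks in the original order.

Sorted (ascending): 202, 240, 326, 371, 535, 541, 626, 658, 728, 728, 769, 833
The 2 values of 728 occupy positions 9–10 → each gets rank 9.

5, 8, 6, 3, 1, 11, 12, 9, 4, 9, 2, 7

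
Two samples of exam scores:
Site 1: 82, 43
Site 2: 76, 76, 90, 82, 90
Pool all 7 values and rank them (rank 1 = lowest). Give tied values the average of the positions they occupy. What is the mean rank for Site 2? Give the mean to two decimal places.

Sorted (ascending): 43, 76, 76, 82, 82, 90, 90
The 2 values of 76 occupy positions 2–3 → average rank (2+3)/2 = 2.5.
The 2 values of 82 occupy positions 4–5 → average rank (4+5)/2 = 4.5.
The 2 values of 90 occupy positions 6–7 → average rank (6+7)/2 = 6.5.
Site 2 values → pooled ranks: 76→2.5, 76→2.5, 90→6.5, 82→4.5, 90→6.5
Mean rank = (2.5 + 2.5 + 6.5 + 4.5 + 6.5) / 5 = 4.50

4.50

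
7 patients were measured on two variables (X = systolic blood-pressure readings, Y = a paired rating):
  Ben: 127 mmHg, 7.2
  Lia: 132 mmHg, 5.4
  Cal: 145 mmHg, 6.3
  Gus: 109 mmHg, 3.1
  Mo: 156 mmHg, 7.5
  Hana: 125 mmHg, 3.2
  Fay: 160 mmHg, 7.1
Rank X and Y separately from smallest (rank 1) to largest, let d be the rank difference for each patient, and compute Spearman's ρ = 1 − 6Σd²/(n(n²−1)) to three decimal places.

0.714

Ranks of variable 1: 3, 4, 5, 1, 6, 2, 7
Ranks of variable 2: 6, 3, 4, 1, 7, 2, 5
d = r₁ − r₂: -3, 1, 1, 0, -1, 0, 2
d²: 9, 1, 1, 0, 1, 0, 4; Σd² = 16
ρ = 1 − 6·16/(7·48) = 1 − 96/336 = 0.714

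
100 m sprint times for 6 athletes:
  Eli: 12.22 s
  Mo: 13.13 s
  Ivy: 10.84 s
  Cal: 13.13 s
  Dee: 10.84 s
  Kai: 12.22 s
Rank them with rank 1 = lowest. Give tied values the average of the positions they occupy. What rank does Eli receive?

Sorted (ascending): 10.84, 10.84, 12.22, 12.22, 13.13, 13.13
The 2 values of 10.84 occupy positions 1–2 → average rank (1+2)/2 = 1.5.
The 2 values of 12.22 occupy positions 3–4 → average rank (3+4)/2 = 3.5.
The 2 values of 13.13 occupy positions 5–6 → average rank (5+6)/2 = 5.5.
Eli has value 12.22 s → rank 3.5.

3.5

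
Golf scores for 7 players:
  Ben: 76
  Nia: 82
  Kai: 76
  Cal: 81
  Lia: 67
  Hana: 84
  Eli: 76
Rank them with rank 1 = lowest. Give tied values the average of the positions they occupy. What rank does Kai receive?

3

Sorted (ascending): 67, 76, 76, 76, 81, 82, 84
The 3 values of 76 occupy positions 2–4 → average rank 3.
Kai has value 76 → rank 3.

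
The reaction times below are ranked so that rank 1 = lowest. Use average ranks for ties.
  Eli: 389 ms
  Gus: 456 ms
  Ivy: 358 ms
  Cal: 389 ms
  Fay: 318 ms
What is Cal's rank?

3.5

Sorted (ascending): 318, 358, 389, 389, 456
The 2 values of 389 occupy positions 3–4 → average rank (3+4)/2 = 3.5.
Cal has value 389 ms → rank 3.5.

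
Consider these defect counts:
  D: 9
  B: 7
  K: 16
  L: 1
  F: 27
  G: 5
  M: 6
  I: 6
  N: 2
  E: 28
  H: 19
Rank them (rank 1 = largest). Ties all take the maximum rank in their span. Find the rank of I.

8

Sorted (descending): 28, 27, 19, 16, 9, 7, 6, 6, 5, 2, 1
The 2 values of 6 occupy positions 7–8 → each gets rank 8.
I has value 6 → rank 8.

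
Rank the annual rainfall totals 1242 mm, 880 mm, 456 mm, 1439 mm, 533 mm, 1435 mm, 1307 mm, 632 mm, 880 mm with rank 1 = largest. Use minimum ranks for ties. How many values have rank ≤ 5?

6

Sorted (descending): 1439, 1435, 1307, 1242, 880, 880, 632, 533, 456
The 2 values of 880 occupy positions 5–6 → each gets rank 5.
Ranks ≤ 5: {1, 2, 3, 4, 5, 5} → 6 values.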